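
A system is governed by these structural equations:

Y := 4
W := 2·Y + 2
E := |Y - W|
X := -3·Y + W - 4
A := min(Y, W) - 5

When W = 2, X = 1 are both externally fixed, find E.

The joint intervention fixes W = 2, X = 1, removing each variable's own equation.
E = |Y - W|  [with Y=4, W=2]  = 2

2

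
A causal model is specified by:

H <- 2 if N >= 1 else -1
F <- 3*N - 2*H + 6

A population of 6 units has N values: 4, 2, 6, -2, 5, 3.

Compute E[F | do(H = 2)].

Every unit gets H=2 under the intervention. F values become 14, 8, 20, -4, 17, 11; E[F|do(H=2)] = 11.

11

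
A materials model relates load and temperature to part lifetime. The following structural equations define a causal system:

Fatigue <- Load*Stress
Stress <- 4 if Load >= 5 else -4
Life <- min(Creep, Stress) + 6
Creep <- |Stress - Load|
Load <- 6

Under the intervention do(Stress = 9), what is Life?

do(Stress=9) replaces the equation Stress <- 4 if Load >= 5 else -4 with the constant Stress = 9.
Creep = |Stress - Load|  [with Stress=9, Load=6]  = 3
Life = min(Creep, Stress) + 6  [with Creep=3, Stress=9]  = 9

9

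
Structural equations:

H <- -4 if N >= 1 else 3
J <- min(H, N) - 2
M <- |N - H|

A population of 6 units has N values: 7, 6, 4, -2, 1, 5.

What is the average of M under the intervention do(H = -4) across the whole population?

7.5

do(H=-4) breaks H's dependence on N. With H=-4 fixed, M across the units is 11, 10, 8, 2, 5, 9, mean 7.5.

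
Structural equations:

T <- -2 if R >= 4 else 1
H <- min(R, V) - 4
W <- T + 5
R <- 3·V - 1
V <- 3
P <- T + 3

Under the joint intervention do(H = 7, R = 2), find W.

Setting H = 7, R = 2 by intervention discards those variables' equations.
T = -2 if R >= 4 else 1  [with R=2]  = 1
W = T + 5  [with T=1]  = 6

6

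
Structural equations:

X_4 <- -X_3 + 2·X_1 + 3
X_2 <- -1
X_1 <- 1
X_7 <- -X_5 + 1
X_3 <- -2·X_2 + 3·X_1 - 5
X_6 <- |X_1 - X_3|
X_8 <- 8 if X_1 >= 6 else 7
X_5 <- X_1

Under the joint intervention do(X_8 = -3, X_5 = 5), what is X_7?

-4

Under do(X_8 = -3, X_5 = 5), each intervened variable's structural equation is replaced by its fixed value.
X_7 = -X_5 + 1  [with X_5=5]  = -4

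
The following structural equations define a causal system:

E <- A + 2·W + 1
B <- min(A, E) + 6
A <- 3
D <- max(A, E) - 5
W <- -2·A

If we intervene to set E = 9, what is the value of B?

9

do(E=9) replaces the equation E <- A + 2·W + 1 with the constant E = 9.
B = min(A, E) + 6  [with A=3, E=9]  = 9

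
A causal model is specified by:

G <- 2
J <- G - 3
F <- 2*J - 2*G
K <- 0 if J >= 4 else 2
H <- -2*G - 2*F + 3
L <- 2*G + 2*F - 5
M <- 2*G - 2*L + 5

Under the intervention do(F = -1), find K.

The intervention breaks the incoming arrows to F: F <- 2*J - 2*G no longer applies, and F = -1.
K is not downstream of the intervention, so its value is determined by the original equations.
J = G - 3  [with G=2]  = -1
K = 0 if J >= 4 else 2  [with J=-1]  = 2

2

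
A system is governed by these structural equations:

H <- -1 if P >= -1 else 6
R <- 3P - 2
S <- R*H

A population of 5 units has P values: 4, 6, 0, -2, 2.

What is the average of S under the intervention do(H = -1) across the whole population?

do(H=-1) breaks H's dependence on P. With H=-1 fixed, S across the units is -10, -16, 2, 8, -4, mean -4.

-4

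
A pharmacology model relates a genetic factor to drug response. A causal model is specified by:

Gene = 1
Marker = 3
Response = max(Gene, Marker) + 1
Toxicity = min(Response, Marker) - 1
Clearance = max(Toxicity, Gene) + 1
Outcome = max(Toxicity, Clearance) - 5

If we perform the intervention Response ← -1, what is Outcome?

-3

The intervention breaks the incoming arrows to Response: Response = max(Gene, Marker) + 1 no longer applies, and Response = -1.
Toxicity = min(Response, Marker) - 1  [with Response=-1, Marker=3]  = -2
Clearance = max(Toxicity, Gene) + 1  [with Toxicity=-2, Gene=1]  = 2
Outcome = max(Toxicity, Clearance) - 5  [with Toxicity=-2, Clearance=2]  = -3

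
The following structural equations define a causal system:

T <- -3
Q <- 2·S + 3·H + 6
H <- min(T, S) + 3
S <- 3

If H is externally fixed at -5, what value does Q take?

The intervention breaks the incoming arrows to H: H <- min(T, S) + 3 no longer applies, and H = -5.
Q = 2·S + 3·H + 6  [with S=3, H=-5]  = -3

-3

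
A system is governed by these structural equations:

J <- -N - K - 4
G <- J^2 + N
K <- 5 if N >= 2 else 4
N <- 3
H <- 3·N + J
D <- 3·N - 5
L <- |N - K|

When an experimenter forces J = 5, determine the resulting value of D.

The intervention breaks the incoming arrows to J: J <- -N - K - 4 no longer applies, and J = 5.
No directed path runs from J to D, so D keeps its natural value.
D = 3·N - 5  [with N=3]  = 4

4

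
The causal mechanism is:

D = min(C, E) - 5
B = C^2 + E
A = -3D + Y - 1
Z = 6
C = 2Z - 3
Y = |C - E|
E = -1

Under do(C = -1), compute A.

The intervention breaks the incoming arrows to C: C = 2Z - 3 no longer applies, and C = -1.
D = min(C, E) - 5  [with C=-1, E=-1]  = -6
Y = |C - E|  [with C=-1, E=-1]  = 0
A = -3D + Y - 1  [with D=-6, Y=0]  = 17

17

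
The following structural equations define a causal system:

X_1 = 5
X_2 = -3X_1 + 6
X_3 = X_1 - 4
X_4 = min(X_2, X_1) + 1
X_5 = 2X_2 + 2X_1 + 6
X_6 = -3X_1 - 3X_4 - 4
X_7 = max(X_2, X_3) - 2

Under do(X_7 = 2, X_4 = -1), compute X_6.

Setting X_7 = 2, X_4 = -1 by intervention discards those variables' equations.
X_6 = -3X_1 - 3X_4 - 4  [with X_1=5, X_4=-1]  = -16

-16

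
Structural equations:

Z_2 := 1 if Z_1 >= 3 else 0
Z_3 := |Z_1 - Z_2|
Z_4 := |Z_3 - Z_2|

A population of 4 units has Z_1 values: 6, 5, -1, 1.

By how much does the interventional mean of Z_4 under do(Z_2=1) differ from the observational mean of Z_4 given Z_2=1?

Under do(Z_2=1), Z_2's equation is replaced by Z_2=1 for every unit. Per-unit Z_4: 4, 3, 1, 1. Mean = 2.25.
Observing Z_2=1 restricts to units where Z_2's equation naturally yields 1: Z_1 ∈ {6, 5}. In that subpopulation Z_4 = 4, 3, mean 3.5.
Difference = 2.25 − 3.5 = -1.25.

-1.25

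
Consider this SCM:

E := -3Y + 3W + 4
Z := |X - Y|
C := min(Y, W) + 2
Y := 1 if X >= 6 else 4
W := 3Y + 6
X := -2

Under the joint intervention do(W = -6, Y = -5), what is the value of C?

The joint intervention fixes W = -6, Y = -5, removing each variable's own equation.
C = min(Y, W) + 2  [with Y=-5, W=-6]  = -4

-4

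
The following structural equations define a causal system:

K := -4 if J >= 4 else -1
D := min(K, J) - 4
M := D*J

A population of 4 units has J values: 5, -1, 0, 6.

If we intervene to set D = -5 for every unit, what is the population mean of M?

-12.5

The intervention sets D=-5 in all 4 units regardless of J. Recomputing M per unit gives -25, 5, 0, -30; average -12.5.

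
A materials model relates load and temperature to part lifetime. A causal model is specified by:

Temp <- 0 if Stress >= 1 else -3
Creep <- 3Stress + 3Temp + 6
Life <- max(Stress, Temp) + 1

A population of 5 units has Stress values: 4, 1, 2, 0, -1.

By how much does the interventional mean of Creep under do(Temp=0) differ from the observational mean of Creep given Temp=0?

Under do(Temp=0), Temp's equation is replaced by Temp=0 for every unit. Per-unit Creep: 18, 9, 12, 6, 3. Mean = 9.6.
Conditioning on Temp=0 selects the 3 unit(s) with Stress ∈ {4, 1, 2}. Their Creep values: 18, 9, 12. Mean = 13.
Difference = 9.6 − 13 = -3.4.

-3.4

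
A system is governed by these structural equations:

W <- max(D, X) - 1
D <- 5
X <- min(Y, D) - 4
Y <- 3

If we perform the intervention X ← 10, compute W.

9

The intervention breaks the incoming arrows to X: X <- min(Y, D) - 4 no longer applies, and X = 10.
W = max(D, X) - 1  [with D=5, X=10]  = 9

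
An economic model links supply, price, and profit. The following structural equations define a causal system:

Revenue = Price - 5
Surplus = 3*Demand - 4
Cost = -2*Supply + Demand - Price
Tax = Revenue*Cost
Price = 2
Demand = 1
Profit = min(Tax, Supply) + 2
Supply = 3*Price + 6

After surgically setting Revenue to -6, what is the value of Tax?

150

The intervention breaks the incoming arrows to Revenue: Revenue = Price - 5 no longer applies, and Revenue = -6.
Supply = 3*Price + 6  [with Price=2]  = 12
Cost = -2*Supply + Demand - Price  [with Supply=12, Demand=1, Price=2]  = -25
Tax = Revenue*Cost  [with Revenue=-6, Cost=-25]  = 150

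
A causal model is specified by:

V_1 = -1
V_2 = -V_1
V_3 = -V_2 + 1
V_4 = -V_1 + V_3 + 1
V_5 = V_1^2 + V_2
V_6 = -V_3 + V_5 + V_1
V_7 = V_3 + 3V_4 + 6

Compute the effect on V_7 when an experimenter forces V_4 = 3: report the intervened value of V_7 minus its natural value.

3

The intervention breaks the incoming arrows to V_4: V_4 = -V_1 + V_3 + 1 no longer applies, and V_4 = 3.
V_2 = -V_1  [with V_1=-1]  = 1
V_3 = -V_2 + 1  [with V_2=1]  = 0
V_7 = V_3 + 3V_4 + 6  [with V_3=0, V_4=3]  = 15
Without intervention: V_2 = -V_1  [with V_1=-1]  = 1; V_3 = -V_2 + 1  [with V_2=1]  = 0; V_4 = -V_1 + V_3 + 1  [with V_1=-1, V_3=0]  = 2; V_7 = V_3 + 3V_4 + 6  [with V_3=0, V_4=2]  = 12.
Change = 15 − 12 = 3.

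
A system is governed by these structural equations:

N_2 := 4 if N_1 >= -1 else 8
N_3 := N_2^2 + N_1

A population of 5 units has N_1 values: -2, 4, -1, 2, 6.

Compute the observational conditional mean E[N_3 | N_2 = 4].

18.75

Observing N_2=4 restricts to units where N_2's equation naturally yields 4: N_1 ∈ {4, -1, 2, 6}. In that subpopulation N_3 = 20, 15, 18, 22, mean 18.75.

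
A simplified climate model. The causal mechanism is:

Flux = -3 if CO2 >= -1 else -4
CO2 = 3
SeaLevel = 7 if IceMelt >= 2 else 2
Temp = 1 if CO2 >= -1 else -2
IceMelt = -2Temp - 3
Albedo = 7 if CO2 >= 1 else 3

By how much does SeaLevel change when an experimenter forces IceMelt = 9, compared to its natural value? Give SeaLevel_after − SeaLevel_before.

5

do(IceMelt=9) replaces the equation IceMelt = -2Temp - 3 with the constant IceMelt = 9.
SeaLevel = 7 if IceMelt >= 2 else 2  [with IceMelt=9]  = 7
Without intervention: Temp = 1 if CO2 >= -1 else -2  [with CO2=3]  = 1; IceMelt = -2Temp - 3  [with Temp=1]  = -5; SeaLevel = 7 if IceMelt >= 2 else 2  [with IceMelt=-5]  = 2.
Change = 7 − 2 = 5.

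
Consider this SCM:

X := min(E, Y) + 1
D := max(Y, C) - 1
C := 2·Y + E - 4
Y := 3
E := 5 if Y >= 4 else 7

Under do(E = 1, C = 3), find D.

Under do(E = 1, C = 3), each intervened variable's structural equation is replaced by its fixed value.
D = max(Y, C) - 1  [with Y=3, C=3]  = 2

2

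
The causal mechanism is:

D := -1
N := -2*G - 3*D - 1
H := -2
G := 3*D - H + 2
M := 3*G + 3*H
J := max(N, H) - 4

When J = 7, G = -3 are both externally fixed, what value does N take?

Under do(J = 7, G = -3), each intervened variable's structural equation is replaced by its fixed value.
N = -2*G - 3*D - 1  [with G=-3, D=-1]  = 8

8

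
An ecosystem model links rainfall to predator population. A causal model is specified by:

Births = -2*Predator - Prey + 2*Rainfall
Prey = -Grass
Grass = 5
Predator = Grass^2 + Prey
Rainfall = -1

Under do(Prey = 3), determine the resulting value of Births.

do(Prey=3) replaces the equation Prey = -Grass with the constant Prey = 3.
Predator = Grass^2 + Prey  [with Grass=5, Prey=3]  = 28
Births = -2*Predator - Prey + 2*Rainfall  [with Predator=28, Prey=3, Rainfall=-1]  = -61

-61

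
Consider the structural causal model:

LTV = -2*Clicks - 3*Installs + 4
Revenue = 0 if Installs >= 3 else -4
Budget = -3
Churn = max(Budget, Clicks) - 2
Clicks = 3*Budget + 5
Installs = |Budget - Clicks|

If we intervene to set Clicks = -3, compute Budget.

-3

Under do(Clicks=-3), the mechanism Clicks = 3*Budget + 5 is discarded; Clicks is fixed at -3.
Budget is not downstream of the intervention, so its value is determined by the original equations.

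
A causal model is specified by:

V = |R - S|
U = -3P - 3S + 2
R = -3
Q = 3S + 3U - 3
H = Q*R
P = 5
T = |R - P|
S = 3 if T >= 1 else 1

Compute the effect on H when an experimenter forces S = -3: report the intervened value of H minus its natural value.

-108

do(S=-3) replaces the equation S = 3 if T >= 1 else 1 with the constant S = -3.
U = -3P - 3S + 2  [with P=5, S=-3]  = -4
Q = 3S + 3U - 3  [with S=-3, U=-4]  = -24
H = Q*R  [with Q=-24, R=-3]  = 72
Without intervention: T = |R - P|  [with R=-3, P=5]  = 8; S = 3 if T >= 1 else 1  [with T=8]  = 3; U = -3P - 3S + 2  [with P=5, S=3]  = -22; Q = 3S + 3U - 3  [with S=3, U=-22]  = -60; H = Q*R  [with Q=-60, R=-3]  = 180.
Change = 72 − 180 = -108.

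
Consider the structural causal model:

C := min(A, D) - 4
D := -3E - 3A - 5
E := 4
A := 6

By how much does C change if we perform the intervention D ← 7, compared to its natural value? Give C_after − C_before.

The intervention breaks the incoming arrows to D: D := -3E - 3A - 5 no longer applies, and D = 7.
C = min(A, D) - 4  [with A=6, D=7]  = 2
Without intervention: D = -3E - 3A - 5  [with E=4, A=6]  = -35; C = min(A, D) - 4  [with A=6, D=-35]  = -39.
Change = 2 − (-39) = 41.

41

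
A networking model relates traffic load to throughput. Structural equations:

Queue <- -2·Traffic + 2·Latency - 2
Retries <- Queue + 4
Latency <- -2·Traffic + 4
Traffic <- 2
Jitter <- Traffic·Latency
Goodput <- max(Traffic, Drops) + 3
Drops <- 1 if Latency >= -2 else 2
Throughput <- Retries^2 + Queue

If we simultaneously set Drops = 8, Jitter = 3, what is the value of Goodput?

11

Under do(Drops = 8, Jitter = 3), each intervened variable's structural equation is replaced by its fixed value.
Goodput = max(Traffic, Drops) + 3  [with Traffic=2, Drops=8]  = 11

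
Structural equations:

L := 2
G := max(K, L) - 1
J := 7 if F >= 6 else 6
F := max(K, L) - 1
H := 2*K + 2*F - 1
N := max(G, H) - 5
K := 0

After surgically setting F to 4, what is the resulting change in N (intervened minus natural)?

The intervention breaks the incoming arrows to F: F := max(K, L) - 1 no longer applies, and F = 4.
H = 2*K + 2*F - 1  [with K=0, F=4]  = 7
G = max(K, L) - 1  [with K=0, L=2]  = 1
N = max(G, H) - 5  [with G=1, H=7]  = 2
Without intervention: F = max(K, L) - 1  [with K=0, L=2]  = 1; H = 2*K + 2*F - 1  [with K=0, F=1]  = 1; G = max(K, L) - 1  [with K=0, L=2]  = 1; N = max(G, H) - 5  [with G=1, H=1]  = -4.
Change = 2 − (-4) = 6.

6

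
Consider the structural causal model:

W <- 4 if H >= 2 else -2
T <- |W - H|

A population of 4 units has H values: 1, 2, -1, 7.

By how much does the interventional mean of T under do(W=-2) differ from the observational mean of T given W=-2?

Under do(W=-2), W's equation is replaced by W=-2 for every unit. Per-unit T: 3, 4, 1, 9. Mean = 4.25.
Observing W=-2 restricts to units where W's equation naturally yields -2: H ∈ {1, -1}. In that subpopulation T = 3, 1, mean 2.
Difference = 4.25 − 2 = 2.25.

2.25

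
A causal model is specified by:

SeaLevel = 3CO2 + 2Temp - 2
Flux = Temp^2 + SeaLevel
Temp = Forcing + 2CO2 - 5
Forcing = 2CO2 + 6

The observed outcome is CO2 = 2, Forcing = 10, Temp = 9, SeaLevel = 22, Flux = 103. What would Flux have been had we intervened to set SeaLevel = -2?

Intervening sets SeaLevel = -2 and removes its equation (SeaLevel = 3CO2 + 2Temp - 2).
Forcing = 2CO2 + 6  [with CO2=2]  = 10
Temp = Forcing + 2CO2 - 5  [with Forcing=10, CO2=2]  = 9
Flux = Temp^2 + SeaLevel  [with Temp=9, SeaLevel=-2]  = 79

79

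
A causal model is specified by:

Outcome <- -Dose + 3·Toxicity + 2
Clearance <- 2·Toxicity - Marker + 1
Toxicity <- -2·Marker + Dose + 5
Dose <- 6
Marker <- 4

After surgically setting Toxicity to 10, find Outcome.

do(Toxicity=10) replaces the equation Toxicity <- -2·Marker + Dose + 5 with the constant Toxicity = 10.
Outcome = -Dose + 3·Toxicity + 2  [with Dose=6, Toxicity=10]  = 26

26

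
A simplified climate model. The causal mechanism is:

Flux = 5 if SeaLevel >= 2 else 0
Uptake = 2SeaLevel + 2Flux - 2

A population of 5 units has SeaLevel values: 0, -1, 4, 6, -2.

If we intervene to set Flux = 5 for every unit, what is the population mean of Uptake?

Under do(Flux=5), Flux's equation is replaced by Flux=5 for every unit. Per-unit Uptake: 8, 6, 16, 20, 4. Mean = 10.8.

10.8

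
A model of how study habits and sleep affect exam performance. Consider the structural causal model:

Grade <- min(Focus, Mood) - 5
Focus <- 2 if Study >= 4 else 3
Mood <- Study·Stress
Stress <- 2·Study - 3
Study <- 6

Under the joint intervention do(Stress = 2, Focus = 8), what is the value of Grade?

3

Under do(Stress = 2, Focus = 8), each intervened variable's structural equation is replaced by its fixed value.
Mood = Study·Stress  [with Study=6, Stress=2]  = 12
Grade = min(Focus, Mood) - 5  [with Focus=8, Mood=12]  = 3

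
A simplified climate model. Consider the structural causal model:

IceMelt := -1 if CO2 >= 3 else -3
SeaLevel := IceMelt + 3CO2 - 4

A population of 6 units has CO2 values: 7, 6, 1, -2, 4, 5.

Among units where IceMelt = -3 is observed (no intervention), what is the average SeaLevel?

-8.5

E[SeaLevel|IceMelt=-3] averages over only the 2 units with IceMelt=-3 (CO2 = 1, -2): SeaLevel = -4, -13, mean -8.5.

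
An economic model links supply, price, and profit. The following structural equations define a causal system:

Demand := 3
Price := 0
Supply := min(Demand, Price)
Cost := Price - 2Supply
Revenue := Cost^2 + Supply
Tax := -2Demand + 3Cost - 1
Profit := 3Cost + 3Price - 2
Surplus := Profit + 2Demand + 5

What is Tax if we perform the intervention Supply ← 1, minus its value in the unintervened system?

-6

The intervention breaks the incoming arrows to Supply: Supply := min(Demand, Price) no longer applies, and Supply = 1.
Cost = Price - 2Supply  [with Price=0, Supply=1]  = -2
Tax = -2Demand + 3Cost - 1  [with Demand=3, Cost=-2]  = -13
Without intervention: Supply = min(Demand, Price)  [with Demand=3, Price=0]  = 0; Cost = Price - 2Supply  [with Price=0, Supply=0]  = 0; Tax = -2Demand + 3Cost - 1  [with Demand=3, Cost=0]  = -7.
Change = -13 − (-7) = -6.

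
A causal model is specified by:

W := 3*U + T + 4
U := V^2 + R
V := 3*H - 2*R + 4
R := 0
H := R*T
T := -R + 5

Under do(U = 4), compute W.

21

The intervention breaks the incoming arrows to U: U := V^2 + R no longer applies, and U = 4.
T = -R + 5  [with R=0]  = 5
W = 3*U + T + 4  [with U=4, T=5]  = 21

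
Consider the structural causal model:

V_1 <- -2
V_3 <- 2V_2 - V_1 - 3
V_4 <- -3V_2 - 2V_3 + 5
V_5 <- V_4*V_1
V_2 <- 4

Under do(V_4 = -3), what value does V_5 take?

Intervening sets V_4 = -3 and removes its equation (V_4 <- -3V_2 - 2V_3 + 5).
V_5 = V_4*V_1  [with V_4=-3, V_1=-2]  = 6

6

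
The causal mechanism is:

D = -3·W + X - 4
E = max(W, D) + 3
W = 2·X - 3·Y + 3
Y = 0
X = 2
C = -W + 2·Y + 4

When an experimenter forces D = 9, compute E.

12

The intervention breaks the incoming arrows to D: D = -3·W + X - 4 no longer applies, and D = 9.
W = 2·X - 3·Y + 3  [with X=2, Y=0]  = 7
E = max(W, D) + 3  [with W=7, D=9]  = 12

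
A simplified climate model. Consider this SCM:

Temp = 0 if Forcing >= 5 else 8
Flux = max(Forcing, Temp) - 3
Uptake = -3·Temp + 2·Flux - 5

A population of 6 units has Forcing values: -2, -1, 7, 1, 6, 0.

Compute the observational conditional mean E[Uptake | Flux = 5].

E[Uptake|Flux=5] averages over only the 4 units with Flux=5 (Forcing = -2, -1, 1, 0): Uptake = -19, -19, -19, -19, mean -19.

-19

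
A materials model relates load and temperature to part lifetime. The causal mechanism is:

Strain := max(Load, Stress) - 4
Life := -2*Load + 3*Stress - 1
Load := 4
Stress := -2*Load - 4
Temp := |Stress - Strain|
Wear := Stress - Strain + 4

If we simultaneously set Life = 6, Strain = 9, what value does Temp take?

Under do(Life = 6, Strain = 9), each intervened variable's structural equation is replaced by its fixed value.
Stress = -2*Load - 4  [with Load=4]  = -12
Temp = |Stress - Strain|  [with Stress=-12, Strain=9]  = 21

21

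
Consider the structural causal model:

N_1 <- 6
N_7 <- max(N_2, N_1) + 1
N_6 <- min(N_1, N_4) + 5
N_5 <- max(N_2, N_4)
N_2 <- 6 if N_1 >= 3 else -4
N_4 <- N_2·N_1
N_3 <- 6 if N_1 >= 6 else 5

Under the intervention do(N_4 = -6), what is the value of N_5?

6

Intervening sets N_4 = -6 and removes its equation (N_4 <- N_2·N_1).
N_2 = 6 if N_1 >= 3 else -4  [with N_1=6]  = 6
N_5 = max(N_2, N_4)  [with N_2=6, N_4=-6]  = 6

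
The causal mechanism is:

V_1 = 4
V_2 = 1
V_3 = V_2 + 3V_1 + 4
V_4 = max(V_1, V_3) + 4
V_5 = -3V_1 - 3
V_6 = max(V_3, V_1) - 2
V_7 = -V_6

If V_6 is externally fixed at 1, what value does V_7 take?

Intervening sets V_6 = 1 and removes its equation (V_6 = max(V_3, V_1) - 2).
V_7 = -V_6  [with V_6=1]  = -1

-1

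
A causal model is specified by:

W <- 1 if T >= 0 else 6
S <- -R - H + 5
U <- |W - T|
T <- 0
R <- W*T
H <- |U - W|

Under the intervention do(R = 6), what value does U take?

do(R=6) replaces the equation R <- W*T with the constant R = 6.
U is not downstream of the intervention, so its value is determined by the original equations.
W = 1 if T >= 0 else 6  [with T=0]  = 1
U = |W - T|  [with W=1, T=0]  = 1

1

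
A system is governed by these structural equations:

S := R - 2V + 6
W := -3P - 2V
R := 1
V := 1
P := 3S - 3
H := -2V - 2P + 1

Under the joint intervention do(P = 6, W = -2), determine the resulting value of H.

-13

The joint intervention fixes P = 6, W = -2, removing each variable's own equation.
H = -2V - 2P + 1  [with V=1, P=6]  = -13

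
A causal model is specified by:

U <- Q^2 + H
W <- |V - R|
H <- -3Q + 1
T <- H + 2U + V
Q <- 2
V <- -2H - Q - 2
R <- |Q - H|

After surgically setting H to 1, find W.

7

Under do(H=1), the mechanism H <- -3Q + 1 is discarded; H is fixed at 1.
V = -2H - Q - 2  [with H=1, Q=2]  = -6
R = |Q - H|  [with Q=2, H=1]  = 1
W = |V - R|  [with V=-6, R=1]  = 7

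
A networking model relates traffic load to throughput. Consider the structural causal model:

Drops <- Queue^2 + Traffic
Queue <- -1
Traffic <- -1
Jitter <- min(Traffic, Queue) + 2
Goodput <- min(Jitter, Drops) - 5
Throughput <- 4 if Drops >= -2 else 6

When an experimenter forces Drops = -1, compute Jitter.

The intervention breaks the incoming arrows to Drops: Drops <- Queue^2 + Traffic no longer applies, and Drops = -1.
Jitter is not downstream of the intervention, so its value is determined by the original equations.
Jitter = min(Traffic, Queue) + 2  [with Traffic=-1, Queue=-1]  = 1

1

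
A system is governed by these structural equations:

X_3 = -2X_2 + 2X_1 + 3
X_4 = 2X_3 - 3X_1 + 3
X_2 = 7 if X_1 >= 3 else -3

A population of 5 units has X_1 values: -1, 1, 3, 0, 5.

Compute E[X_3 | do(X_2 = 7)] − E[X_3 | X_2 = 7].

-4.8

The intervention sets X_2=7 in all 5 units regardless of X_1. Recomputing X_3 per unit gives -13, -9, -5, -11, -1; average -7.8.
Conditioning on X_2=7 selects the 2 unit(s) with X_1 ∈ {3, 5}. Their X_3 values: -5, -1. Mean = -3.
Difference = -7.8 − (-3) = -4.8.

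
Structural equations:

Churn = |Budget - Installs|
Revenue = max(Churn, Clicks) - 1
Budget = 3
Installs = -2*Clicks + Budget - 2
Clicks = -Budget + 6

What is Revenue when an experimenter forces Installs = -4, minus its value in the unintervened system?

-1

do(Installs=-4) replaces the equation Installs = -2*Clicks + Budget - 2 with the constant Installs = -4.
Clicks = -Budget + 6  [with Budget=3]  = 3
Churn = |Budget - Installs|  [with Budget=3, Installs=-4]  = 7
Revenue = max(Churn, Clicks) - 1  [with Churn=7, Clicks=3]  = 6
Without intervention: Clicks = -Budget + 6  [with Budget=3]  = 3; Installs = -2*Clicks + Budget - 2  [with Clicks=3, Budget=3]  = -5; Churn = |Budget - Installs|  [with Budget=3, Installs=-5]  = 8; Revenue = max(Churn, Clicks) - 1  [with Churn=8, Clicks=3]  = 7.
Change = 6 − 7 = -1.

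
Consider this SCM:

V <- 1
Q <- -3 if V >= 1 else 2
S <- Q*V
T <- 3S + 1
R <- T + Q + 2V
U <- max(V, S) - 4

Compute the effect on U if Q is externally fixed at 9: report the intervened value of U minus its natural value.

Under do(Q=9), the mechanism Q <- -3 if V >= 1 else 2 is discarded; Q is fixed at 9.
S = Q*V  [with Q=9, V=1]  = 9
U = max(V, S) - 4  [with V=1, S=9]  = 5
Without intervention: Q = -3 if V >= 1 else 2  [with V=1]  = -3; S = Q*V  [with Q=-3, V=1]  = -3; U = max(V, S) - 4  [with V=1, S=-3]  = -3.
Change = 5 − (-3) = 8.

8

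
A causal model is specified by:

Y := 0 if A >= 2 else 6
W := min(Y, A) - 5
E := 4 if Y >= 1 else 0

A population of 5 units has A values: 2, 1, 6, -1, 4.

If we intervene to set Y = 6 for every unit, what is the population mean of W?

-2.6

Under do(Y=6), Y's equation is replaced by Y=6 for every unit. Per-unit W: -3, -4, 1, -6, -1. Mean = -2.6.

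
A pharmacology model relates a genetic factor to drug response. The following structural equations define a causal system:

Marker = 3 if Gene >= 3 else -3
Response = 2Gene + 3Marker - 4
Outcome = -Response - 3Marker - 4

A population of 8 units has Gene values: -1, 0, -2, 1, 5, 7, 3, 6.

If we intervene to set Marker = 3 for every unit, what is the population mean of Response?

Every unit gets Marker=3 under the intervention. Response values become 3, 5, 1, 7, 15, 19, 11, 17; E[Response|do(Marker=3)] = 9.75.

9.75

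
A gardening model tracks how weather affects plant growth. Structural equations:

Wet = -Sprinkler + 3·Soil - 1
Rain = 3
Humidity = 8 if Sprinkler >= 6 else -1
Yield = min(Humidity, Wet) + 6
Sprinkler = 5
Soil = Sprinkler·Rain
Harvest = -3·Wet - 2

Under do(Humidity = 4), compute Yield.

10

The intervention breaks the incoming arrows to Humidity: Humidity = 8 if Sprinkler >= 6 else -1 no longer applies, and Humidity = 4.
Soil = Sprinkler·Rain  [with Sprinkler=5, Rain=3]  = 15
Wet = -Sprinkler + 3·Soil - 1  [with Sprinkler=5, Soil=15]  = 39
Yield = min(Humidity, Wet) + 6  [with Humidity=4, Wet=39]  = 10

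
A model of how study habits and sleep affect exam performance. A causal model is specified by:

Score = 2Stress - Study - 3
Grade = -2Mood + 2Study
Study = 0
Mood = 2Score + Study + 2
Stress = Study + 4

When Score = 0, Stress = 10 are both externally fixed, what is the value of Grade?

-4

Setting Score = 0, Stress = 10 by intervention discards those variables' equations.
Mood = 2Score + Study + 2  [with Score=0, Study=0]  = 2
Grade = -2Mood + 2Study  [with Mood=2, Study=0]  = -4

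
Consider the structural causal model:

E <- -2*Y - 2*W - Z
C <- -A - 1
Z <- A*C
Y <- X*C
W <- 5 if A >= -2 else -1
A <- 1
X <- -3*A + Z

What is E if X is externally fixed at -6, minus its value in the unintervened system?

The intervention breaks the incoming arrows to X: X <- -3*A + Z no longer applies, and X = -6.
C = -A - 1  [with A=1]  = -2
Z = A*C  [with A=1, C=-2]  = -2
W = 5 if A >= -2 else -1  [with A=1]  = 5
Y = X*C  [with X=-6, C=-2]  = 12
E = -2*Y - 2*W - Z  [with Y=12, W=5, Z=-2]  = -32
Without intervention: C = -A - 1  [with A=1]  = -2; Z = A*C  [with A=1, C=-2]  = -2; X = -3*A + Z  [with A=1, Z=-2]  = -5; W = 5 if A >= -2 else -1  [with A=1]  = 5; Y = X*C  [with X=-5, C=-2]  = 10; E = -2*Y - 2*W - Z  [with Y=10, W=5, Z=-2]  = -28.
Change = -32 − (-28) = -4.

-4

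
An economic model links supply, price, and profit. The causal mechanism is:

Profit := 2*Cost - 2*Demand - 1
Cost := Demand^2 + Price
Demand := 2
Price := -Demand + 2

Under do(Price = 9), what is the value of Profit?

Under do(Price=9), the mechanism Price := -Demand + 2 is discarded; Price is fixed at 9.
Cost = Demand^2 + Price  [with Demand=2, Price=9]  = 13
Profit = 2*Cost - 2*Demand - 1  [with Cost=13, Demand=2]  = 21

21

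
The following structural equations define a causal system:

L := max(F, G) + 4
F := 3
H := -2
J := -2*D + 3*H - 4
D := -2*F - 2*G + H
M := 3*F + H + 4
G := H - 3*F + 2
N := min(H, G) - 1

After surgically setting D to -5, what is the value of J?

The intervention breaks the incoming arrows to D: D := -2*F - 2*G + H no longer applies, and D = -5.
J = -2*D + 3*H - 4  [with D=-5, H=-2]  = 0

0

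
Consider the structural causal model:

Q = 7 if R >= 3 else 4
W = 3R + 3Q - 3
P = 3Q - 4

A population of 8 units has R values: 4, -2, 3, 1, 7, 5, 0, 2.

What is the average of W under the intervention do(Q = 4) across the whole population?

16.5

Every unit gets Q=4 under the intervention. W values become 21, 3, 18, 12, 30, 24, 9, 15; E[W|do(Q=4)] = 16.5.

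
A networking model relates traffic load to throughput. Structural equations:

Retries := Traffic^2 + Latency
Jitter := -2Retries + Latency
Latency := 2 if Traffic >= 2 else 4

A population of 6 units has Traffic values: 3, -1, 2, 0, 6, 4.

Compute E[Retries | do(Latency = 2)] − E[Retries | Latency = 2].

Every unit gets Latency=2 under the intervention. Retries values become 11, 3, 6, 2, 38, 18; E[Retries|do(Latency=2)] = 13.
E[Retries|Latency=2] averages over only the 4 units with Latency=2 (Traffic = 3, 2, 6, 4): Retries = 11, 6, 38, 18, mean 18.25.
Difference = 13 − 18.25 = -5.25.

-5.25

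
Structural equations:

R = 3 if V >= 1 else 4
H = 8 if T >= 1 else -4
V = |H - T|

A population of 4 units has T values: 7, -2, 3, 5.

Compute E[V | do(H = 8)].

Every unit gets H=8 under the intervention. V values become 1, 10, 5, 3; E[V|do(H=8)] = 4.75.

4.75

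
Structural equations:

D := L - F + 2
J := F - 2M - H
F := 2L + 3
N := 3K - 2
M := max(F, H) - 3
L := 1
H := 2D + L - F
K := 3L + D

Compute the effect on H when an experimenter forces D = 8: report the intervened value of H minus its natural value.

The intervention breaks the incoming arrows to D: D := L - F + 2 no longer applies, and D = 8.
F = 2L + 3  [with L=1]  = 5
H = 2D + L - F  [with D=8, L=1, F=5]  = 12
Without intervention: F = 2L + 3  [with L=1]  = 5; D = L - F + 2  [with L=1, F=5]  = -2; H = 2D + L - F  [with D=-2, L=1, F=5]  = -8.
Change = 12 − (-8) = 20.

20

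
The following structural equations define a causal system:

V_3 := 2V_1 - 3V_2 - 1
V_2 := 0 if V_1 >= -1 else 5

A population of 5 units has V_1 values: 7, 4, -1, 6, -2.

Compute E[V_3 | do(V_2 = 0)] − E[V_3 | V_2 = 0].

-2.4

do(V_2=0) breaks V_2's dependence on V_1. With V_2=0 fixed, V_3 across the units is 13, 7, -3, 11, -5, mean 4.6.
E[V_3|V_2=0] averages over only the 4 units with V_2=0 (V_1 = 7, 4, -1, 6): V_3 = 13, 7, -3, 11, mean 7.
Difference = 4.6 − 7 = -2.4.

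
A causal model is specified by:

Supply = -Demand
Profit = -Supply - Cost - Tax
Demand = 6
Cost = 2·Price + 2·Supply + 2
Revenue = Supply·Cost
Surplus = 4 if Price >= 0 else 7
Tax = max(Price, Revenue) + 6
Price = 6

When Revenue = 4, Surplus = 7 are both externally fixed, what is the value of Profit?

Setting Revenue = 4, Surplus = 7 by intervention discards those variables' equations.
Supply = -Demand  [with Demand=6]  = -6
Cost = 2·Price + 2·Supply + 2  [with Price=6, Supply=-6]  = 2
Tax = max(Price, Revenue) + 6  [with Price=6, Revenue=4]  = 12
Profit = -Supply - Cost - Tax  [with Supply=-6, Cost=2, Tax=12]  = -8

-8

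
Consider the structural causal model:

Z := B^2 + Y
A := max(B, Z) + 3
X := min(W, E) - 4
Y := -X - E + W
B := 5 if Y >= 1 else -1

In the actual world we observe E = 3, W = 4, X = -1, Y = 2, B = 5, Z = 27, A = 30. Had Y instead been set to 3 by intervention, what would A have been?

31

The intervention breaks the incoming arrows to Y: Y := -X - E + W no longer applies, and Y = 3.
B = 5 if Y >= 1 else -1  [with Y=3]  = 5
Z = B^2 + Y  [with B=5, Y=3]  = 28
A = max(B, Z) + 3  [with B=5, Z=28]  = 31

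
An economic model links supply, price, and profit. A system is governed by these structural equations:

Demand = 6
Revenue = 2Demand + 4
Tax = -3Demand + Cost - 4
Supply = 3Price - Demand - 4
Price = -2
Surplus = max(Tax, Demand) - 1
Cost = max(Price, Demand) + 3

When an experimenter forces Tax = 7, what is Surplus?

Intervening sets Tax = 7 and removes its equation (Tax = -3Demand + Cost - 4).
Surplus = max(Tax, Demand) - 1  [with Tax=7, Demand=6]  = 6

6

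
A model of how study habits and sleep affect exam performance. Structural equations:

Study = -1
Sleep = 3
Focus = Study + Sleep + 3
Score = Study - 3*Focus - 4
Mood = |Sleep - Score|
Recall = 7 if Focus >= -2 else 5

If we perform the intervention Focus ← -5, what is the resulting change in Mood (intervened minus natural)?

do(Focus=-5) replaces the equation Focus = Study + Sleep + 3 with the constant Focus = -5.
Score = Study - 3*Focus - 4  [with Study=-1, Focus=-5]  = 10
Mood = |Sleep - Score|  [with Sleep=3, Score=10]  = 7
Without intervention: Focus = Study + Sleep + 3  [with Study=-1, Sleep=3]  = 5; Score = Study - 3*Focus - 4  [with Study=-1, Focus=5]  = -20; Mood = |Sleep - Score|  [with Sleep=3, Score=-20]  = 23.
Change = 7 − 23 = -16.

-16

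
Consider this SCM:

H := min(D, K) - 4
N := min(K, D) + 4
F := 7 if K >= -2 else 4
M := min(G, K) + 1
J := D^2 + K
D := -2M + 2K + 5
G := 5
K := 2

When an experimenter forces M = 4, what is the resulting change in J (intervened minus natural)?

-8

The intervention breaks the incoming arrows to M: M := min(G, K) + 1 no longer applies, and M = 4.
D = -2M + 2K + 5  [with M=4, K=2]  = 1
J = D^2 + K  [with D=1, K=2]  = 3
Without intervention: M = min(G, K) + 1  [with G=5, K=2]  = 3; D = -2M + 2K + 5  [with M=3, K=2]  = 3; J = D^2 + K  [with D=3, K=2]  = 11.
Change = 3 − 11 = -8.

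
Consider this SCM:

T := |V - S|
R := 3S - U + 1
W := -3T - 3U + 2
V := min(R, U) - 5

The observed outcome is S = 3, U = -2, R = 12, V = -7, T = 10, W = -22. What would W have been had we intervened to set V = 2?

5

Under do(V=2), the mechanism V := min(R, U) - 5 is discarded; V is fixed at 2.
T = |V - S|  [with V=2, S=3]  = 1
W = -3T - 3U + 2  [with T=1, U=-2]  = 5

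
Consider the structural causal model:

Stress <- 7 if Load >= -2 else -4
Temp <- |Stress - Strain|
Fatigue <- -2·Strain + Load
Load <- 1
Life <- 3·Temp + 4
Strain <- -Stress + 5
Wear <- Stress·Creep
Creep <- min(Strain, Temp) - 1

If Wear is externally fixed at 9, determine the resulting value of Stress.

7

do(Wear=9) replaces the equation Wear <- Stress·Creep with the constant Wear = 9.
Stress is not downstream of the intervention, so its value is determined by the original equations.
Stress = 7 if Load >= -2 else -4  [with Load=1]  = 7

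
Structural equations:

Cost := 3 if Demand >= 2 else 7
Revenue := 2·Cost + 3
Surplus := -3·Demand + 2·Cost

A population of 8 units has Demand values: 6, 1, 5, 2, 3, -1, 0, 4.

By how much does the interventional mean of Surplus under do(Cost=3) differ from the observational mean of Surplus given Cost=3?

4.5

do(Cost=3) breaks Cost's dependence on Demand. With Cost=3 fixed, Surplus across the units is -12, 3, -9, 0, -3, 9, 6, -6, mean -1.5.
E[Surplus|Cost=3] averages over only the 5 units with Cost=3 (Demand = 6, 5, 2, 3, 4): Surplus = -12, -9, 0, -3, -6, mean -6.
Difference = -1.5 − (-6) = 4.5.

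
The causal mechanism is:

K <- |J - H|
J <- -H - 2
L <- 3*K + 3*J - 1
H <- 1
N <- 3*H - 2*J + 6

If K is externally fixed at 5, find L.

The intervention breaks the incoming arrows to K: K <- |J - H| no longer applies, and K = 5.
J = -H - 2  [with H=1]  = -3
L = 3*K + 3*J - 1  [with K=5, J=-3]  = 5

5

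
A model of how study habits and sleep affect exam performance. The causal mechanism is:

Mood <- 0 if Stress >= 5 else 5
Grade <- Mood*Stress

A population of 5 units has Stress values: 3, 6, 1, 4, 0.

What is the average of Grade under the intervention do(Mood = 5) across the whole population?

do(Mood=5) breaks Mood's dependence on Stress. With Mood=5 fixed, Grade across the units is 15, 30, 5, 20, 0, mean 14.

14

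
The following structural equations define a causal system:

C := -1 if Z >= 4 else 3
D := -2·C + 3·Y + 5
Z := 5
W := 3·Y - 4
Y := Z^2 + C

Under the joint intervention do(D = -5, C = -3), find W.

The joint intervention fixes D = -5, C = -3, removing each variable's own equation.
Y = Z^2 + C  [with Z=5, C=-3]  = 22
W = 3·Y - 4  [with Y=22]  = 62

62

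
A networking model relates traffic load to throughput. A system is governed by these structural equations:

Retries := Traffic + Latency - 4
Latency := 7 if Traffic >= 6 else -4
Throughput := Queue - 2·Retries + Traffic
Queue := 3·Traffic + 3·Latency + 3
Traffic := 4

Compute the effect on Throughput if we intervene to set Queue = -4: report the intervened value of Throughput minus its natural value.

do(Queue=-4) replaces the equation Queue := 3·Traffic + 3·Latency + 3 with the constant Queue = -4.
Latency = 7 if Traffic >= 6 else -4  [with Traffic=4]  = -4
Retries = Traffic + Latency - 4  [with Traffic=4, Latency=-4]  = -4
Throughput = Queue - 2·Retries + Traffic  [with Queue=-4, Retries=-4, Traffic=4]  = 8
Without intervention: Latency = 7 if Traffic >= 6 else -4  [with Traffic=4]  = -4; Queue = 3·Traffic + 3·Latency + 3  [with Traffic=4, Latency=-4]  = 3; Retries = Traffic + Latency - 4  [with Traffic=4, Latency=-4]  = -4; Throughput = Queue - 2·Retries + Traffic  [with Queue=3, Retries=-4, Traffic=4]  = 15.
Change = 8 − 15 = -7.

-7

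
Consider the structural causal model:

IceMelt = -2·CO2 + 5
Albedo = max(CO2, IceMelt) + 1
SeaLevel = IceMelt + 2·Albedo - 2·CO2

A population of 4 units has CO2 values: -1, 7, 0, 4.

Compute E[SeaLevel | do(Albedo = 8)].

11

Every unit gets Albedo=8 under the intervention. SeaLevel values become 25, -7, 21, 5; E[SeaLevel|do(Albedo=8)] = 11.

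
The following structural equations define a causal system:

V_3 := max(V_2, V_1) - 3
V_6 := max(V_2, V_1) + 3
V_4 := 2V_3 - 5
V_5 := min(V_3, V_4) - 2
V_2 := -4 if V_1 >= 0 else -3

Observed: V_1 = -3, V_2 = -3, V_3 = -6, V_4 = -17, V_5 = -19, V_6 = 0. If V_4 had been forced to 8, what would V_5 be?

-8

Intervening sets V_4 = 8 and removes its equation (V_4 := 2V_3 - 5).
V_2 = -4 if V_1 >= 0 else -3  [with V_1=-3]  = -3
V_3 = max(V_2, V_1) - 3  [with V_2=-3, V_1=-3]  = -6
V_5 = min(V_3, V_4) - 2  [with V_3=-6, V_4=8]  = -8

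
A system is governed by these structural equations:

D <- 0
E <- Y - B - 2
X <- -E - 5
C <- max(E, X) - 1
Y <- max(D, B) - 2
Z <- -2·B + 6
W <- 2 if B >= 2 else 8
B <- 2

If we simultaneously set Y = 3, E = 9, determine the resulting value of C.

8

Setting Y = 3, E = 9 by intervention discards those variables' equations.
X = -E - 5  [with E=9]  = -14
C = max(E, X) - 1  [with E=9, X=-14]  = 8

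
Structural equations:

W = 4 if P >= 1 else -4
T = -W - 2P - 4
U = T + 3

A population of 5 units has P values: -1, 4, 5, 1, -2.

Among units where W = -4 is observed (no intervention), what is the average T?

Conditioning on W=-4 selects the 2 unit(s) with P ∈ {-1, -2}. Their T values: 2, 4. Mean = 3.

3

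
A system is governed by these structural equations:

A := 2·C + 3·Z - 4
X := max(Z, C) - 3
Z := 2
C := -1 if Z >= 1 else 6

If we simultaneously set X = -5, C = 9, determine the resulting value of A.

20

Setting X = -5, C = 9 by intervention discards those variables' equations.
A = 2·C + 3·Z - 4  [with C=9, Z=2]  = 20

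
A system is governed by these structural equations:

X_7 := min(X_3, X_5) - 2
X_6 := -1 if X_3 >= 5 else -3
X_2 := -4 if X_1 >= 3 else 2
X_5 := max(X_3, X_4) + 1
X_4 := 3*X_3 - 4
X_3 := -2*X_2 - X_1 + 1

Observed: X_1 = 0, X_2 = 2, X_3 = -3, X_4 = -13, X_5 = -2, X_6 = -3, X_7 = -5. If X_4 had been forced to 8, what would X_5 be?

Intervening sets X_4 = 8 and removes its equation (X_4 := 3*X_3 - 4).
X_2 = -4 if X_1 >= 3 else 2  [with X_1=0]  = 2
X_3 = -2*X_2 - X_1 + 1  [with X_2=2, X_1=0]  = -3
X_5 = max(X_3, X_4) + 1  [with X_3=-3, X_4=8]  = 9

9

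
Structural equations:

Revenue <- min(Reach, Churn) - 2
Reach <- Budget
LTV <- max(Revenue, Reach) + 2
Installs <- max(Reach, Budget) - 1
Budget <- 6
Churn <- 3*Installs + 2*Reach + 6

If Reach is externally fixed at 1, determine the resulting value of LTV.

3

Under do(Reach=1), the mechanism Reach <- Budget is discarded; Reach is fixed at 1.
Installs = max(Reach, Budget) - 1  [with Reach=1, Budget=6]  = 5
Churn = 3*Installs + 2*Reach + 6  [with Installs=5, Reach=1]  = 23
Revenue = min(Reach, Churn) - 2  [with Reach=1, Churn=23]  = -1
LTV = max(Revenue, Reach) + 2  [with Revenue=-1, Reach=1]  = 3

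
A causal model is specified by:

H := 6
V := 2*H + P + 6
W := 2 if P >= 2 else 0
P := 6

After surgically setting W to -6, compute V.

24

Under do(W=-6), the mechanism W := 2 if P >= 2 else 0 is discarded; W is fixed at -6.
Since V is not a descendant of the intervened variable, it is unaffected.
V = 2*H + P + 6  [with H=6, P=6]  = 24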